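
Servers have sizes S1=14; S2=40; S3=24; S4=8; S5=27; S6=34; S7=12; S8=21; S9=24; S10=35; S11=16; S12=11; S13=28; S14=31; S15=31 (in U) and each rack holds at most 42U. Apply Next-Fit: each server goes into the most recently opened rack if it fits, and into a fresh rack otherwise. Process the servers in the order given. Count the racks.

12 racks

Put S1 (14U) in rack 1; 28U remain.
Put S2 (40U) in rack 2; 2U remain.
Put S3 (24U) in rack 3; 18U remain.
Put S4 (8U) in rack 3; 10U remain.
Put S5 (27U) in rack 4; 15U remain.
Put S6 (34U) in rack 5; 8U remain.
Put S7 (12U) in rack 6; 30U remain.
Put S8 (21U) in rack 6; 9U remain.
Put S9 (24U) in rack 7; 18U remain.
Put S10 (35U) in rack 8; 7U remain.
Put S11 (16U) in rack 9; 26U remain.
Put S12 (11U) in rack 9; 15U remain.
Put S13 (28U) in rack 10; 14U remain.
Put S14 (31U) in rack 11; 11U remain.
Put S15 (31U) in rack 12; 11U remain.
Final racks: [14] [40] [24,8] [27] [34] [12,21] [24] [35] [16,11] [28] [31] [31].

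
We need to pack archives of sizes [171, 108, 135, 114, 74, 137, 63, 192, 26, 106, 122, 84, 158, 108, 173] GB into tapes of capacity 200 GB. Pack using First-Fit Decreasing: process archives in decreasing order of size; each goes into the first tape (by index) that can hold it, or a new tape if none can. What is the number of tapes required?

Sorted descending: 192, 173, 171, 158, 137, 135, 122, 114, 108, 108, 106, 84, 74, 63, 26.
192 GB → tape 1 (remaining 8 GB)
173 GB → tape 2 (remaining 27 GB)
171 GB → tape 3 (remaining 29 GB)
158 GB → tape 4 (remaining 42 GB)
137 GB → tape 5 (remaining 63 GB)
135 GB → tape 6 (remaining 65 GB)
122 GB → tape 7 (remaining 78 GB)
114 GB → tape 8 (remaining 86 GB)
108 GB → tape 9 (remaining 92 GB)
108 GB → tape 10 (remaining 92 GB)
106 GB → tape 11 (remaining 94 GB)
84 GB → tape 8 (remaining 2 GB)
74 GB → tape 7 (remaining 4 GB)
63 GB → tape 5 (remaining 0 GB)
26 GB → tape 2 (remaining 1 GB)
Final tapes: [192] [173,26] [171] [158] [137,63] [135] [122,74] [114,84] [108] [108] [106].

11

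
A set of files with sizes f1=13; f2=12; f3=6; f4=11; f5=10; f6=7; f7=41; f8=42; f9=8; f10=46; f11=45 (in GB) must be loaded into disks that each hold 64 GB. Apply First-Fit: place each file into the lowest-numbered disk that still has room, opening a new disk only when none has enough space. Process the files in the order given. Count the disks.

5

f1 (13 GB) → disk 1 (remaining 51 GB)
f2 (12 GB) → disk 1 (remaining 39 GB)
f3 (6 GB) → disk 1 (remaining 33 GB)
f4 (11 GB) → disk 1 (remaining 22 GB)
f5 (10 GB) → disk 1 (remaining 12 GB)
f6 (7 GB) → disk 1 (remaining 5 GB)
f7 (41 GB) → disk 2 (remaining 23 GB)
f8 (42 GB) → disk 3 (remaining 22 GB)
f9 (8 GB) → disk 2 (remaining 15 GB)
f10 (46 GB) → disk 4 (remaining 18 GB)
f11 (45 GB) → disk 5 (remaining 19 GB)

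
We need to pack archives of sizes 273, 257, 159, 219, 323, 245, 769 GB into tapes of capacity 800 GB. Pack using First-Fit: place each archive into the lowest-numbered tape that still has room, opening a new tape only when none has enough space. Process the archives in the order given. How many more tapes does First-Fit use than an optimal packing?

0

First-Fit: [273,257,159] [219,323,245] [769] → 3 tapes.
Total size 2245 GB; any packing needs at least ⌈2245/800⌉ = 3 tapes.
So 3 is already optimal.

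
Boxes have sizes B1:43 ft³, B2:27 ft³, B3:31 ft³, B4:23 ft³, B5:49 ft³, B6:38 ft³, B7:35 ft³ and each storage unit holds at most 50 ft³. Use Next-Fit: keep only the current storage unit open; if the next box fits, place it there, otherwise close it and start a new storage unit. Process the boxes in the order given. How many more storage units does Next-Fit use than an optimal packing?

Next-Fit: [43] [27] [31] [23] [49] [38] [35] → 7 storage units.
6 boxes exceed 25 ft³ (half the capacity), and no two of those can share a storage unit, so at least 6 storage units are needed.
An optimal packing achieves that bound: [49] [43] [38] [35] [31] [27,23] → 6 storage units.
Excess: 7 − 6 = 1.

1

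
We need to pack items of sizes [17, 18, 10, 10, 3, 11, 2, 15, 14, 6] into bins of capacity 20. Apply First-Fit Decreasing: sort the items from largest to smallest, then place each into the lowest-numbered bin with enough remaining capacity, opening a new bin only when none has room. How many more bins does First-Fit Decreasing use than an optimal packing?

First-Fit Decreasing: [18,2] [17,3] [15] [14,6] [11] [10,10] → 6 bins.
Total size 106; any packing needs at least ⌈106/20⌉ = 6 bins.
So 6 is already optimal.

0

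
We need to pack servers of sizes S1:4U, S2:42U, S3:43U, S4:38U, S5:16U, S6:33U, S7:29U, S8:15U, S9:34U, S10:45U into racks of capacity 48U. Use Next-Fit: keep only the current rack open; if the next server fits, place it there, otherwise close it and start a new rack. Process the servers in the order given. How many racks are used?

8 racks

Put S1 (4U) in rack 1; 44U remain.
Put S2 (42U) in rack 1; 2U remain.
Put S3 (43U) in rack 2; 5U remain.
Put S4 (38U) in rack 3; 10U remain.
Put S5 (16U) in rack 4; 32U remain.
Put S6 (33U) in rack 5; 15U remain.
Put S7 (29U) in rack 6; 19U remain.
Put S8 (15U) in rack 6; 4U remain.
Put S9 (34U) in rack 7; 14U remain.
Put S10 (45U) in rack 8; 3U remain.
Final racks: [4,42] [43] [38] [16] [33] [29,15] [34] [45].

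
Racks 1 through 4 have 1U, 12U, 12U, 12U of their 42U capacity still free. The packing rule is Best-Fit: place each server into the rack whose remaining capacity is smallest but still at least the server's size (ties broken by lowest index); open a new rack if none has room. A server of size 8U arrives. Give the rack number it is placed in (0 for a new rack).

Racks with room: rack 2 (12U), rack 3 (12U), rack 4 (12U).
Tightest fit is rack 2 with 12U free.

2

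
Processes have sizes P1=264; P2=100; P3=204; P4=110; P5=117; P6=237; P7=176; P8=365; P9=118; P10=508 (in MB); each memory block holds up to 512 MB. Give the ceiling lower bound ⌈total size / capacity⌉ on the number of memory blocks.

Total size = 264 + 100 + 204 + 110 + 117 + 237 + 176 + 365 + 118 + 508 = 2199 MB.
⌈2199 / 512⌉ = 5.

5 memory blocks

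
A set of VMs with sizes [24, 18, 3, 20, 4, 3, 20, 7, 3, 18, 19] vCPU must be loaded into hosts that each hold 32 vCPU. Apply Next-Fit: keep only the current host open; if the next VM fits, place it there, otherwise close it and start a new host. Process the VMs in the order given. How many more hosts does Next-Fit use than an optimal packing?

0

Next-Fit: [24] [18,3] [20,4,3] [20,7,3] [18] [19] → 6 hosts.
6 VMs exceed 16 vCPU (half the capacity), and no two of those can share a host, so at least 6 hosts are needed.
So 6 is already optimal.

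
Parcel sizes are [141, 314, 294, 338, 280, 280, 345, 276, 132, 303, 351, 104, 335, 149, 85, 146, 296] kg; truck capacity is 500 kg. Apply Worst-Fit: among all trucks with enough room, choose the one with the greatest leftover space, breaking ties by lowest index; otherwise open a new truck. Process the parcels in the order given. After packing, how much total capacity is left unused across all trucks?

1331

truck 1: place 141 kg, 359 kg left
truck 1: place 314 kg, 45 kg left
truck 2: place 294 kg, 206 kg left
truck 3: place 338 kg, 162 kg left
truck 4: place 280 kg, 220 kg left
truck 5: place 280 kg, 220 kg left
truck 6: place 345 kg, 155 kg left
truck 7: place 276 kg, 224 kg left
truck 7: place 132 kg, 92 kg left
truck 8: place 303 kg, 197 kg left
truck 9: place 351 kg, 149 kg left
truck 4: place 104 kg, 116 kg left
truck 10: place 335 kg, 165 kg left
truck 5: place 149 kg, 71 kg left
truck 2: place 85 kg, 121 kg left
truck 8: place 146 kg, 51 kg left
truck 11: place 296 kg, 204 kg left
11 trucks × 500 kg = 5500 kg; used 4169 kg; unused 1331 kg.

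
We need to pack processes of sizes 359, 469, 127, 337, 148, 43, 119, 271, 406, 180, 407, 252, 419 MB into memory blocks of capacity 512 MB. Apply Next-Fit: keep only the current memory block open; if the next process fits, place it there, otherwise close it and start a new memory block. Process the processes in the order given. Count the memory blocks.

10 memory blocks

memory block 1: place 359 MB, 153 MB left
memory block 2: place 469 MB, 43 MB left
memory block 3: place 127 MB, 385 MB left
memory block 3: place 337 MB, 48 MB left
memory block 4: place 148 MB, 364 MB left
memory block 4: place 43 MB, 321 MB left
memory block 4: place 119 MB, 202 MB left
memory block 5: place 271 MB, 241 MB left
memory block 6: place 406 MB, 106 MB left
memory block 7: place 180 MB, 332 MB left
memory block 8: place 407 MB, 105 MB left
memory block 9: place 252 MB, 260 MB left
memory block 10: place 419 MB, 93 MB left
Final memory blocks: [359] [469] [127,337] [148,43,119] [271] [406] [180] [407] [252] [419].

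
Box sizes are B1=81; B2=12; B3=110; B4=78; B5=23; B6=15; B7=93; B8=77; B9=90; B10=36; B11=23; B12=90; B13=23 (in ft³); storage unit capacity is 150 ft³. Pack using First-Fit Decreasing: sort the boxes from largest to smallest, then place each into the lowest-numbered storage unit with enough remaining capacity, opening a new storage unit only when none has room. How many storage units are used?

Sorted descending: 110, 93, 90, 90, 81, 78, 77, 36, 23, 23, 23, 15, 12.
Put 110 ft³ in storage unit 1; 40 ft³ remain.
Put 93 ft³ in storage unit 2; 57 ft³ remain.
Put 90 ft³ in storage unit 3; 60 ft³ remain.
Put 90 ft³ in storage unit 4; 60 ft³ remain.
Put 81 ft³ in storage unit 5; 69 ft³ remain.
Put 78 ft³ in storage unit 6; 72 ft³ remain.
Put 77 ft³ in storage unit 7; 73 ft³ remain.
Put 36 ft³ in storage unit 1; 4 ft³ remain.
Put 23 ft³ in storage unit 2; 34 ft³ remain.
Put 23 ft³ in storage unit 2; 11 ft³ remain.
Put 23 ft³ in storage unit 3; 37 ft³ remain.
Put 15 ft³ in storage unit 3; 22 ft³ remain.
Put 12 ft³ in storage unit 3; 10 ft³ remain.
Final storage units: [110,36] [93,23,23] [90,23,15,12] [90] [81] [78] [77].

7 storage units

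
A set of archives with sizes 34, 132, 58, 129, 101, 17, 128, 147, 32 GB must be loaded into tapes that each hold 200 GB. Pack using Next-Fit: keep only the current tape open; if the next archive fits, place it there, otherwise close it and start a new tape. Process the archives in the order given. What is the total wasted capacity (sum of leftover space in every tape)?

222

Put 34 GB in tape 1; 166 GB remain.
Put 132 GB in tape 1; 34 GB remain.
Put 58 GB in tape 2; 142 GB remain.
Put 129 GB in tape 2; 13 GB remain.
Put 101 GB in tape 3; 99 GB remain.
Put 17 GB in tape 3; 82 GB remain.
Put 128 GB in tape 4; 72 GB remain.
Put 147 GB in tape 5; 53 GB remain.
Put 32 GB in tape 5; 21 GB remain.
5 tapes × 200 GB = 1000 GB; used 778 GB; unused 222 GB.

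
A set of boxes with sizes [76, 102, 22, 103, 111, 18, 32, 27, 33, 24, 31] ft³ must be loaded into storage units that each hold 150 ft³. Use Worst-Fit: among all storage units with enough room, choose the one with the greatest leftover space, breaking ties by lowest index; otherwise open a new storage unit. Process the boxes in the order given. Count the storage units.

5

storage unit 1: place 76 ft³, 74 ft³ left
storage unit 2: place 102 ft³, 48 ft³ left
storage unit 1: place 22 ft³, 52 ft³ left
storage unit 3: place 103 ft³, 47 ft³ left
storage unit 4: place 111 ft³, 39 ft³ left
storage unit 1: place 18 ft³, 34 ft³ left
storage unit 2: place 32 ft³, 16 ft³ left
storage unit 3: place 27 ft³, 20 ft³ left
storage unit 4: place 33 ft³, 6 ft³ left
storage unit 1: place 24 ft³, 10 ft³ left
storage unit 5: place 31 ft³, 119 ft³ left
Final storage units: [76,22,18,24] [102,32] [103,27] [111,33] [31].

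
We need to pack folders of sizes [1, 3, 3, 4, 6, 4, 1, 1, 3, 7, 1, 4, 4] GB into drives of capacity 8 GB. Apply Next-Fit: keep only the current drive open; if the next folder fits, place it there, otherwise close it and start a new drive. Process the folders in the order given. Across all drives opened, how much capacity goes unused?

1 GB → drive 1 (remaining 7 GB)
3 GB → drive 1 (remaining 4 GB)
3 GB → drive 1 (remaining 1 GB)
4 GB → drive 2 (remaining 4 GB)
6 GB → drive 3 (remaining 2 GB)
4 GB → drive 4 (remaining 4 GB)
1 GB → drive 4 (remaining 3 GB)
1 GB → drive 4 (remaining 2 GB)
3 GB → drive 5 (remaining 5 GB)
7 GB → drive 6 (remaining 1 GB)
1 GB → drive 6 (remaining 0 GB)
4 GB → drive 7 (remaining 4 GB)
4 GB → drive 7 (remaining 0 GB)
7 drives × 8 GB = 56 GB; used 42 GB; unused 14 GB.

14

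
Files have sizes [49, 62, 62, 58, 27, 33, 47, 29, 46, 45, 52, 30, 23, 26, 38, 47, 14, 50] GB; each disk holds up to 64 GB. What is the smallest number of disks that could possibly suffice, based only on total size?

12

Total size = 49 + 62 + 62 + 58 + 27 + 33 + 47 + 29 + 46 + 45 + 52 + 30 + 23 + 26 + 38 + 47 + 14 + 50 = 738 GB.
⌈738 / 64⌉ = 12.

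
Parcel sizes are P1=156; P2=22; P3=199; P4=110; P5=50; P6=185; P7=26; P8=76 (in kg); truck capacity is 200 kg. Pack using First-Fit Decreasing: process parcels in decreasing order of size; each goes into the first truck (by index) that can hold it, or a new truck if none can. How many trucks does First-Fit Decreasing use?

Sorted descending: 199, 185, 156, 110, 76, 50, 26, 22.
199 kg → truck 1 (remaining 1 kg)
185 kg → truck 2 (remaining 15 kg)
156 kg → truck 3 (remaining 44 kg)
110 kg → truck 4 (remaining 90 kg)
76 kg → truck 4 (remaining 14 kg)
50 kg → truck 5 (remaining 150 kg)
26 kg → truck 3 (remaining 18 kg)
22 kg → truck 5 (remaining 128 kg)

5 trucks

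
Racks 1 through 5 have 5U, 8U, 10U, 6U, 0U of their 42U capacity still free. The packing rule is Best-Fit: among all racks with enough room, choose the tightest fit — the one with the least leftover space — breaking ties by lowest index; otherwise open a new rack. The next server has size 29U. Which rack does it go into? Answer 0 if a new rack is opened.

0

No rack has ≥ 29U free, so a new rack is opened.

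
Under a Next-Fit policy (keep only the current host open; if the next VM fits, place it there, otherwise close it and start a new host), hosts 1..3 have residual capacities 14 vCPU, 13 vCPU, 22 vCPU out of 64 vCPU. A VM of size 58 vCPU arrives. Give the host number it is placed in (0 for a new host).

Next-Fit only looks at host 3, which has 22 vCPU free.
58 vCPU does not fit, so a new host is opened.

0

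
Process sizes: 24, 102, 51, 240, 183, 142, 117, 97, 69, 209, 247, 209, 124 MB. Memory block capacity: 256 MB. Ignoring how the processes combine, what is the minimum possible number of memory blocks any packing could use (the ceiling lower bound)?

Total size = 24 + 102 + 51 + 240 + 183 + 142 + 117 + 97 + 69 + 209 + 247 + 209 + 124 = 1814 MB.
⌈1814 / 256⌉ = 8.

8 memory blocks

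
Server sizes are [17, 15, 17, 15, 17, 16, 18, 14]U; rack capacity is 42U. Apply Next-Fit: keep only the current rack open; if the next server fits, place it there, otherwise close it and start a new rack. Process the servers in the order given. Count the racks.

rack 1: place 17U, 25U left
rack 1: place 15U, 10U left
rack 2: place 17U, 25U left
rack 2: place 15U, 10U left
rack 3: place 17U, 25U left
rack 3: place 16U, 9U left
rack 4: place 18U, 24U left
rack 4: place 14U, 10U left
Final racks: [17,15] [17,15] [17,16] [18,14].

4 racks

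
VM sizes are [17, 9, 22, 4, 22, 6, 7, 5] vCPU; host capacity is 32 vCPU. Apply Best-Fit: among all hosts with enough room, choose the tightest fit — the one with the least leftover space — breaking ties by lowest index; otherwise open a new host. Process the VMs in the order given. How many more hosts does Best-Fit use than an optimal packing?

Best-Fit: [17,9,4] [22,6] [22,7] [5] → 4 hosts.
Total size 92 vCPU; any packing needs at least ⌈92/32⌉ = 3 hosts.
An optimal packing achieves that bound: [22,9] [22,7] [17,6,5,4] → 3 hosts.
Excess: 4 − 3 = 1.

1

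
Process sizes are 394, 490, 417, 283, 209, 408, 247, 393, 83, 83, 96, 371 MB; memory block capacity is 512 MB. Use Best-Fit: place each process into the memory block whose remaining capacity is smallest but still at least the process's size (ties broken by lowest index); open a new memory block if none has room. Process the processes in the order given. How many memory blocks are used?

8 memory blocks

Put 394 MB in memory block 1; 118 MB remain.
Put 490 MB in memory block 2; 22 MB remain.
Put 417 MB in memory block 3; 95 MB remain.
Put 283 MB in memory block 4; 229 MB remain.
Put 209 MB in memory block 4; 20 MB remain.
Put 408 MB in memory block 5; 104 MB remain.
Put 247 MB in memory block 6; 265 MB remain.
Put 393 MB in memory block 7; 119 MB remain.
Put 83 MB in memory block 3; 12 MB remain.
Put 83 MB in memory block 5; 21 MB remain.
Put 96 MB in memory block 1; 22 MB remain.
Put 371 MB in memory block 8; 141 MB remain.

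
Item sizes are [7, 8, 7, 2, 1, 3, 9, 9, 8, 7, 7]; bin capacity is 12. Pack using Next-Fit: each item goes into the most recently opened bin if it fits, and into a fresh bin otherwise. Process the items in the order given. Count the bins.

8 bins

Put 7 in bin 1; 5 remain.
Put 8 in bin 2; 4 remain.
Put 7 in bin 3; 5 remain.
Put 2 in bin 3; 3 remain.
Put 1 in bin 3; 2 remain.
Put 3 in bin 4; 9 remain.
Put 9 in bin 4; 0 remain.
Put 9 in bin 5; 3 remain.
Put 8 in bin 6; 4 remain.
Put 7 in bin 7; 5 remain.
Put 7 in bin 8; 5 remain.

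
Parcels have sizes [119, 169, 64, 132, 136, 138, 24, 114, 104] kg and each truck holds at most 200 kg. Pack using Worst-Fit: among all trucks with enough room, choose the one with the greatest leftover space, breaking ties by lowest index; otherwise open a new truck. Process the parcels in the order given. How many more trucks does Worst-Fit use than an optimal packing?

Worst-Fit: [119,64] [169] [132,24] [136] [138] [114] [104] → 7 trucks.
7 parcels exceed 100 kg (half the capacity), and no two of those can share a truck, so at least 7 trucks are needed.
So 7 is already optimal.

0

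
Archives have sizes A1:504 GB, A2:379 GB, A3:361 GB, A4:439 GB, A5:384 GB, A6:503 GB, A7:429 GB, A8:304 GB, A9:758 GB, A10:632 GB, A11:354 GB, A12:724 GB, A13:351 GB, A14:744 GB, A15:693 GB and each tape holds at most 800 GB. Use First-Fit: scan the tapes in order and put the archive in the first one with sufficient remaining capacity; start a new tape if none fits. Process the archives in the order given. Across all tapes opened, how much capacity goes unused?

1241

tape 1: place A1 (504 GB), 296 GB left
tape 2: place A2 (379 GB), 421 GB left
tape 2: place A3 (361 GB), 60 GB left
tape 3: place A4 (439 GB), 361 GB left
tape 4: place A5 (384 GB), 416 GB left
tape 5: place A6 (503 GB), 297 GB left
tape 6: place A7 (429 GB), 371 GB left
tape 3: place A8 (304 GB), 57 GB left
tape 7: place A9 (758 GB), 42 GB left
tape 8: place A10 (632 GB), 168 GB left
tape 4: place A11 (354 GB), 62 GB left
tape 9: place A12 (724 GB), 76 GB left
tape 6: place A13 (351 GB), 20 GB left
tape 10: place A14 (744 GB), 56 GB left
tape 11: place A15 (693 GB), 107 GB left
11 tapes × 800 GB = 8800 GB; used 7559 GB; unused 1241 GB.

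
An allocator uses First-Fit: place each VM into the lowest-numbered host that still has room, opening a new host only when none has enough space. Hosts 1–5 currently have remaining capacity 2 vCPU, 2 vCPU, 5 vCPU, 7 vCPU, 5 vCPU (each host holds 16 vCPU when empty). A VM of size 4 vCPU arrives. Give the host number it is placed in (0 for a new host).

3

Hosts with room: host 3 (5 vCPU), host 4 (7 vCPU), host 5 (5 vCPU).
The first with room is host 3.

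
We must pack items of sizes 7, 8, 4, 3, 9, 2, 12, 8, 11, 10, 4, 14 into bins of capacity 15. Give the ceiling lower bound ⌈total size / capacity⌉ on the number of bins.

7

Total size = 7 + 8 + 4 + 3 + 9 + 2 + 12 + 8 + 11 + 10 + 4 + 14 = 92.
⌈92 / 15⌉ = 7.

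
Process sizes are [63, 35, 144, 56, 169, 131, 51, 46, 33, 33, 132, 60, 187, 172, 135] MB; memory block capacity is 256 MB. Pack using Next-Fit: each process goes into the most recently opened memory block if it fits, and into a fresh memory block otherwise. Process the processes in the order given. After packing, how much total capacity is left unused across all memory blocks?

63 MB → memory block 1 (remaining 193 MB)
35 MB → memory block 1 (remaining 158 MB)
144 MB → memory block 1 (remaining 14 MB)
56 MB → memory block 2 (remaining 200 MB)
169 MB → memory block 2 (remaining 31 MB)
131 MB → memory block 3 (remaining 125 MB)
51 MB → memory block 3 (remaining 74 MB)
46 MB → memory block 3 (remaining 28 MB)
33 MB → memory block 4 (remaining 223 MB)
33 MB → memory block 4 (remaining 190 MB)
132 MB → memory block 4 (remaining 58 MB)
60 MB → memory block 5 (remaining 196 MB)
187 MB → memory block 5 (remaining 9 MB)
172 MB → memory block 6 (remaining 84 MB)
135 MB → memory block 7 (remaining 121 MB)
7 memory blocks × 256 MB = 1792 MB; used 1447 MB; unused 345 MB.

345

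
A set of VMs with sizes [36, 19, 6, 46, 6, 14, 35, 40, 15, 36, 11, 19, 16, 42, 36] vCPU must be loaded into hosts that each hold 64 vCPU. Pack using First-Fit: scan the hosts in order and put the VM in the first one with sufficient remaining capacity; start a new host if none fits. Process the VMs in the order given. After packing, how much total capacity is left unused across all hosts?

Put 36 vCPU in host 1; 28 vCPU remain.
Put 19 vCPU in host 1; 9 vCPU remain.
Put 6 vCPU in host 1; 3 vCPU remain.
Put 46 vCPU in host 2; 18 vCPU remain.
Put 6 vCPU in host 2; 12 vCPU remain.
Put 14 vCPU in host 3; 50 vCPU remain.
Put 35 vCPU in host 3; 15 vCPU remain.
Put 40 vCPU in host 4; 24 vCPU remain.
Put 15 vCPU in host 3; 0 vCPU remain.
Put 36 vCPU in host 5; 28 vCPU remain.
Put 11 vCPU in host 2; 1 vCPU remain.
Put 19 vCPU in host 4; 5 vCPU remain.
Put 16 vCPU in host 5; 12 vCPU remain.
Put 42 vCPU in host 6; 22 vCPU remain.
Put 36 vCPU in host 7; 28 vCPU remain.
7 hosts × 64 vCPU = 448 vCPU; used 377 vCPU; unused 71 vCPU.

71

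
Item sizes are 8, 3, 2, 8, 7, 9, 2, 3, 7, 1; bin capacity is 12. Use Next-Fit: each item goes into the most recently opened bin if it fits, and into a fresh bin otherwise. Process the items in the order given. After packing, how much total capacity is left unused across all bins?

10

bin 1: place 8, 4 left
bin 1: place 3, 1 left
bin 2: place 2, 10 left
bin 2: place 8, 2 left
bin 3: place 7, 5 left
bin 4: place 9, 3 left
bin 4: place 2, 1 left
bin 5: place 3, 9 left
bin 5: place 7, 2 left
bin 5: place 1, 1 left
5 bins × 12 = 60; used 50; unused 10.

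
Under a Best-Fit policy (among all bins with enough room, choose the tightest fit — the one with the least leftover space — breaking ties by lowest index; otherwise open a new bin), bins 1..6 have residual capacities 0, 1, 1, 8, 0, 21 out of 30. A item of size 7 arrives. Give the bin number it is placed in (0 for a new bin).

4

Bins with room: bin 4 (8), bin 6 (21).
Tightest fit is bin 4 with 8 free.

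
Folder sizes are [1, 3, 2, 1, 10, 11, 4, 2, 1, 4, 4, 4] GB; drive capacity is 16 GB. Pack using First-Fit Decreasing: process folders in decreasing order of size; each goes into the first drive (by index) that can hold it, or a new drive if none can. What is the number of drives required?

Sorted descending: 11, 10, 4, 4, 4, 4, 3, 2, 2, 1, 1, 1.
Put 11 GB in drive 1; 5 GB remain.
Put 10 GB in drive 2; 6 GB remain.
Put 4 GB in drive 1; 1 GB remain.
Put 4 GB in drive 2; 2 GB remain.
Put 4 GB in drive 3; 12 GB remain.
Put 4 GB in drive 3; 8 GB remain.
Put 3 GB in drive 3; 5 GB remain.
Put 2 GB in drive 2; 0 GB remain.
Put 2 GB in drive 3; 3 GB remain.
Put 1 GB in drive 1; 0 GB remain.
Put 1 GB in drive 3; 2 GB remain.
Put 1 GB in drive 3; 1 GB remain.

3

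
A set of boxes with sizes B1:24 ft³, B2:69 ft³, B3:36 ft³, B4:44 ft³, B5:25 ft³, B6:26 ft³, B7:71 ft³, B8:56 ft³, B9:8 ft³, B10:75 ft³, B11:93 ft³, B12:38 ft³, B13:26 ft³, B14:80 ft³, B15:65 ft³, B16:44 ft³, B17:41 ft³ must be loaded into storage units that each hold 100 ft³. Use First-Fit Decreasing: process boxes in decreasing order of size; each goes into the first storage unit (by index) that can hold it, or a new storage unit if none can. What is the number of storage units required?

9 storage units

Sorted descending: 93, 80, 75, 71, 69, 65, 56, 44, 44, 41, 38, 36, 26, 26, 25, 24, 8.
storage unit 1: place 93 ft³, 7 ft³ left
storage unit 2: place 80 ft³, 20 ft³ left
storage unit 3: place 75 ft³, 25 ft³ left
storage unit 4: place 71 ft³, 29 ft³ left
storage unit 5: place 69 ft³, 31 ft³ left
storage unit 6: place 65 ft³, 35 ft³ left
storage unit 7: place 56 ft³, 44 ft³ left
storage unit 7: place 44 ft³, 0 ft³ left
storage unit 8: place 44 ft³, 56 ft³ left
storage unit 8: place 41 ft³, 15 ft³ left
storage unit 9: place 38 ft³, 62 ft³ left
storage unit 9: place 36 ft³, 26 ft³ left
storage unit 4: place 26 ft³, 3 ft³ left
storage unit 5: place 26 ft³, 5 ft³ left
storage unit 3: place 25 ft³, 0 ft³ left
storage unit 6: place 24 ft³, 11 ft³ left
storage unit 2: place 8 ft³, 12 ft³ left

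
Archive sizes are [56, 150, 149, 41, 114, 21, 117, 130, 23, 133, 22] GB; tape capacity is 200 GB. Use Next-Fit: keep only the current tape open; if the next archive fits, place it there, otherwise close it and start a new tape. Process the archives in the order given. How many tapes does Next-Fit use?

Put 56 GB in tape 1; 144 GB remain.
Put 150 GB in tape 2; 50 GB remain.
Put 149 GB in tape 3; 51 GB remain.
Put 41 GB in tape 3; 10 GB remain.
Put 114 GB in tape 4; 86 GB remain.
Put 21 GB in tape 4; 65 GB remain.
Put 117 GB in tape 5; 83 GB remain.
Put 130 GB in tape 6; 70 GB remain.
Put 23 GB in tape 6; 47 GB remain.
Put 133 GB in tape 7; 67 GB remain.
Put 22 GB in tape 7; 45 GB remain.

7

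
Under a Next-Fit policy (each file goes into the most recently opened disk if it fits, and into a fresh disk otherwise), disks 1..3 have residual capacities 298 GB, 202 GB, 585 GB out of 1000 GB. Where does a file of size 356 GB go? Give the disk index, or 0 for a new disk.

3

Next-Fit only looks at disk 3, which has 585 GB free.
356 GB fits there.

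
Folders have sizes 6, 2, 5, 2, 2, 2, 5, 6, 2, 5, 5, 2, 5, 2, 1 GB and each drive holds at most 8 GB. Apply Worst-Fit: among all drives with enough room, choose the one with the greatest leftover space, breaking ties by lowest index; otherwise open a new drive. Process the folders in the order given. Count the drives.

8 drives

Put 6 GB in drive 1; 2 GB remain.
Put 2 GB in drive 1; 0 GB remain.
Put 5 GB in drive 2; 3 GB remain.
Put 2 GB in drive 2; 1 GB remain.
Put 2 GB in drive 3; 6 GB remain.
Put 2 GB in drive 3; 4 GB remain.
Put 5 GB in drive 4; 3 GB remain.
Put 6 GB in drive 5; 2 GB remain.
Put 2 GB in drive 3; 2 GB remain.
Put 5 GB in drive 6; 3 GB remain.
Put 5 GB in drive 7; 3 GB remain.
Put 2 GB in drive 4; 1 GB remain.
Put 5 GB in drive 8; 3 GB remain.
Put 2 GB in drive 6; 1 GB remain.
Put 1 GB in drive 7; 2 GB remain.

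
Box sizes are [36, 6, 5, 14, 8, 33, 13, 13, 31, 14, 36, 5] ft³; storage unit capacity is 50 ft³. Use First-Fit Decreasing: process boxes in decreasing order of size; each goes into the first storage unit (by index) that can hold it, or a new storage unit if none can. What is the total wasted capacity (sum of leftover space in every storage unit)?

36

Sorted descending: 36, 36, 33, 31, 14, 14, 13, 13, 8, 6, 5, 5.
Put 36 ft³ in storage unit 1; 14 ft³ remain.
Put 36 ft³ in storage unit 2; 14 ft³ remain.
Put 33 ft³ in storage unit 3; 17 ft³ remain.
Put 31 ft³ in storage unit 4; 19 ft³ remain.
Put 14 ft³ in storage unit 1; 0 ft³ remain.
Put 14 ft³ in storage unit 2; 0 ft³ remain.
Put 13 ft³ in storage unit 3; 4 ft³ remain.
Put 13 ft³ in storage unit 4; 6 ft³ remain.
Put 8 ft³ in storage unit 5; 42 ft³ remain.
Put 6 ft³ in storage unit 4; 0 ft³ remain.
Put 5 ft³ in storage unit 5; 37 ft³ remain.
Put 5 ft³ in storage unit 5; 32 ft³ remain.
5 storage units × 50 ft³ = 250 ft³; used 214 ft³; unused 36 ft³.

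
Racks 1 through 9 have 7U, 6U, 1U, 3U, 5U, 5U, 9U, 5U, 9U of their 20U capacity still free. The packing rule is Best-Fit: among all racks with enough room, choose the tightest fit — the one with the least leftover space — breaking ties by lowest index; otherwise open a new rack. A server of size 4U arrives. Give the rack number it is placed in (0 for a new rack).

Racks with room: rack 1 (7U), rack 2 (6U), rack 5 (5U), rack 6 (5U), rack 7 (9U), rack 8 (5U), rack 9 (9U).
Tightest fit is rack 5 with 5U free.

5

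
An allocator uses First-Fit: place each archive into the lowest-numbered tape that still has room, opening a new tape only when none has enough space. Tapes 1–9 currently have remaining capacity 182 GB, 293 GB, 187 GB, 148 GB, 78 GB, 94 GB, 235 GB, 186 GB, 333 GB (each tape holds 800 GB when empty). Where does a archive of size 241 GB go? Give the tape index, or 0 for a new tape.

Tapes with room: tape 2 (293 GB), tape 9 (333 GB).
The first with room is tape 2.

2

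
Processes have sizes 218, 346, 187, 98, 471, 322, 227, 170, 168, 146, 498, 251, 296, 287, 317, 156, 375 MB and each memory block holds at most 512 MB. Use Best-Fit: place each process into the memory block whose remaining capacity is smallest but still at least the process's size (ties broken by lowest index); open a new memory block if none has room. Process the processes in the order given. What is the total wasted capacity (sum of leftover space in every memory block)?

1099

Put 218 MB in memory block 1; 294 MB remain.
Put 346 MB in memory block 2; 166 MB remain.
Put 187 MB in memory block 1; 107 MB remain.
Put 98 MB in memory block 1; 9 MB remain.
Put 471 MB in memory block 3; 41 MB remain.
Put 322 MB in memory block 4; 190 MB remain.
Put 227 MB in memory block 5; 285 MB remain.
Put 170 MB in memory block 4; 20 MB remain.
Put 168 MB in memory block 5; 117 MB remain.
Put 146 MB in memory block 2; 20 MB remain.
Put 498 MB in memory block 6; 14 MB remain.
Put 251 MB in memory block 7; 261 MB remain.
Put 296 MB in memory block 8; 216 MB remain.
Put 287 MB in memory block 9; 225 MB remain.
Put 317 MB in memory block 10; 195 MB remain.
Put 156 MB in memory block 10; 39 MB remain.
Put 375 MB in memory block 11; 137 MB remain.
11 memory blocks × 512 MB = 5632 MB; used 4533 MB; unused 1099 MB.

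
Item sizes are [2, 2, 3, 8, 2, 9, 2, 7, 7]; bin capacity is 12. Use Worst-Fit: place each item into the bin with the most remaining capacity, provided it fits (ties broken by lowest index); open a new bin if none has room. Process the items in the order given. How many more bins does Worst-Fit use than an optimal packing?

1

Worst-Fit: [2,2,3,2] [8,2] [9] [7] [7] → 5 bins.
Total size 42; any packing needs at least ⌈42/12⌉ = 4 bins.
An optimal packing achieves that bound: [9,3] [8,2,2] [7,2,2] [7] → 4 bins.
Excess: 5 − 4 = 1.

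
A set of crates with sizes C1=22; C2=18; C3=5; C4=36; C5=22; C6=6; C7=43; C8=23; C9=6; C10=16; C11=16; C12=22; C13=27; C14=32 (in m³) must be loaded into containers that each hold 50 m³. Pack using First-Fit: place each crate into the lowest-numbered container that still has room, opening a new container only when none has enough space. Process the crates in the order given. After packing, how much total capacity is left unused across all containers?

56

Put C1 (22 m³) in container 1; 28 m³ remain.
Put C2 (18 m³) in container 1; 10 m³ remain.
Put C3 (5 m³) in container 1; 5 m³ remain.
Put C4 (36 m³) in container 2; 14 m³ remain.
Put C5 (22 m³) in container 3; 28 m³ remain.
Put C6 (6 m³) in container 2; 8 m³ remain.
Put C7 (43 m³) in container 4; 7 m³ remain.
Put C8 (23 m³) in container 3; 5 m³ remain.
Put C9 (6 m³) in container 2; 2 m³ remain.
Put C10 (16 m³) in container 5; 34 m³ remain.
Put C11 (16 m³) in container 5; 18 m³ remain.
Put C12 (22 m³) in container 6; 28 m³ remain.
Put C13 (27 m³) in container 6; 1 m³ remain.
Put C14 (32 m³) in container 7; 18 m³ remain.
7 containers × 50 m³ = 350 m³; used 294 m³; unused 56 m³.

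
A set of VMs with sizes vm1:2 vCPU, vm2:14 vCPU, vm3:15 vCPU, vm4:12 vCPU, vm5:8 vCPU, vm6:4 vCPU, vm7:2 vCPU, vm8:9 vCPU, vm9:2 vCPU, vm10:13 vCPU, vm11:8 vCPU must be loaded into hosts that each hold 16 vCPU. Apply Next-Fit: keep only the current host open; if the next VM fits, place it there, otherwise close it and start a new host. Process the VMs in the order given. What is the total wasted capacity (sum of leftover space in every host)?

host 1: place vm1 (2 vCPU), 14 vCPU left
host 1: place vm2 (14 vCPU), 0 vCPU left
host 2: place vm3 (15 vCPU), 1 vCPU left
host 3: place vm4 (12 vCPU), 4 vCPU left
host 4: place vm5 (8 vCPU), 8 vCPU left
host 4: place vm6 (4 vCPU), 4 vCPU left
host 4: place vm7 (2 vCPU), 2 vCPU left
host 5: place vm8 (9 vCPU), 7 vCPU left
host 5: place vm9 (2 vCPU), 5 vCPU left
host 6: place vm10 (13 vCPU), 3 vCPU left
host 7: place vm11 (8 vCPU), 8 vCPU left
7 hosts × 16 vCPU = 112 vCPU; used 89 vCPU; unused 23 vCPU.

23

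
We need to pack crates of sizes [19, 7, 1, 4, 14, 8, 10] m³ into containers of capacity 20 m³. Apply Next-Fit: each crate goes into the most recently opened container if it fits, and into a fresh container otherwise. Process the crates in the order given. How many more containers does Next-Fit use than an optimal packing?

0

Next-Fit: [19] [7,1,4] [14] [8,10] → 4 containers.
Total size 63 m³; any packing needs at least ⌈63/20⌉ = 4 containers.
So 4 is already optimal.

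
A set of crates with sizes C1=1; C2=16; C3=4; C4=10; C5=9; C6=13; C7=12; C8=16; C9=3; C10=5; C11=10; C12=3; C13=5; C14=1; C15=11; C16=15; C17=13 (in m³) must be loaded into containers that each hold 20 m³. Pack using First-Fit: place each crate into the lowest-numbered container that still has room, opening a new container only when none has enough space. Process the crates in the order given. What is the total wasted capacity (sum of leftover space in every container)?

33

C1 (1 m³) → container 1 (remaining 19 m³)
C2 (16 m³) → container 1 (remaining 3 m³)
C3 (4 m³) → container 2 (remaining 16 m³)
C4 (10 m³) → container 2 (remaining 6 m³)
C5 (9 m³) → container 3 (remaining 11 m³)
C6 (13 m³) → container 4 (remaining 7 m³)
C7 (12 m³) → container 5 (remaining 8 m³)
C8 (16 m³) → container 6 (remaining 4 m³)
C9 (3 m³) → container 1 (remaining 0 m³)
C10 (5 m³) → container 2 (remaining 1 m³)
C11 (10 m³) → container 3 (remaining 1 m³)
C12 (3 m³) → container 4 (remaining 4 m³)
C13 (5 m³) → container 5 (remaining 3 m³)
C14 (1 m³) → container 2 (remaining 0 m³)
C15 (11 m³) → container 7 (remaining 9 m³)
C16 (15 m³) → container 8 (remaining 5 m³)
C17 (13 m³) → container 9 (remaining 7 m³)
9 containers × 20 m³ = 180 m³; used 147 m³; unused 33 m³.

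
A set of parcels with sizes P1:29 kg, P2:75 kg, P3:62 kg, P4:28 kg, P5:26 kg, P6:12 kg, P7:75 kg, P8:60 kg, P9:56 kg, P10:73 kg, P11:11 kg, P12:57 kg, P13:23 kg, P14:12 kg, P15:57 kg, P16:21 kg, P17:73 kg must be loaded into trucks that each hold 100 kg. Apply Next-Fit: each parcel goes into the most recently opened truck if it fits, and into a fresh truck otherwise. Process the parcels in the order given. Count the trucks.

Put P1 (29 kg) in truck 1; 71 kg remain.
Put P2 (75 kg) in truck 2; 25 kg remain.
Put P3 (62 kg) in truck 3; 38 kg remain.
Put P4 (28 kg) in truck 3; 10 kg remain.
Put P5 (26 kg) in truck 4; 74 kg remain.
Put P6 (12 kg) in truck 4; 62 kg remain.
Put P7 (75 kg) in truck 5; 25 kg remain.
Put P8 (60 kg) in truck 6; 40 kg remain.
Put P9 (56 kg) in truck 7; 44 kg remain.
Put P10 (73 kg) in truck 8; 27 kg remain.
Put P11 (11 kg) in truck 8; 16 kg remain.
Put P12 (57 kg) in truck 9; 43 kg remain.
Put P13 (23 kg) in truck 9; 20 kg remain.
Put P14 (12 kg) in truck 9; 8 kg remain.
Put P15 (57 kg) in truck 10; 43 kg remain.
Put P16 (21 kg) in truck 10; 22 kg remain.
Put P17 (73 kg) in truck 11; 27 kg remain.
Final trucks: [29] [75] [62,28] [26,12] [75] [60] [56] [73,11] [57,23,12] [57,21] [73].

11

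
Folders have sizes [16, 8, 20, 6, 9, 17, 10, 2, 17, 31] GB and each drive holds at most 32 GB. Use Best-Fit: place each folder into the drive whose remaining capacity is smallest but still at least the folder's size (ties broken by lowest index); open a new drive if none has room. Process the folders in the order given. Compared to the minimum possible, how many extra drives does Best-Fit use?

Best-Fit: [16,8,6,2] [20,9] [17,10] [17] [31] → 5 drives.
Total size 136 GB; any packing needs at least ⌈136/32⌉ = 5 drives.
So 5 is already optimal.

0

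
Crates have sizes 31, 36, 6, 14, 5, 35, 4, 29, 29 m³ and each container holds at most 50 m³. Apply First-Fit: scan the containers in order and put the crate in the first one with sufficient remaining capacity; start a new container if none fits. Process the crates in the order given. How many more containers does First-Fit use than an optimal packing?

0

First-Fit: [31,6,5,4] [36,14] [35] [29] [29] → 5 containers.
5 crates exceed 25 m³ (half the capacity), and no two of those can share a container, so at least 5 containers are needed.
So 5 is already optimal.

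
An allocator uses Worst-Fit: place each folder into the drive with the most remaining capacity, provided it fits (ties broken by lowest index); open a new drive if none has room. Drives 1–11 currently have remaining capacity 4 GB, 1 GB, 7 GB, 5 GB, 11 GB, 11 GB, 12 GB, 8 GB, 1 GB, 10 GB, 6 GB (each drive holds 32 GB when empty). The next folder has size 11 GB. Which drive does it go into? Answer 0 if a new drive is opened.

7

Drives with room: drive 5 (11 GB), drive 6 (11 GB), drive 7 (12 GB).
Most room is drive 7 with 12 GB free.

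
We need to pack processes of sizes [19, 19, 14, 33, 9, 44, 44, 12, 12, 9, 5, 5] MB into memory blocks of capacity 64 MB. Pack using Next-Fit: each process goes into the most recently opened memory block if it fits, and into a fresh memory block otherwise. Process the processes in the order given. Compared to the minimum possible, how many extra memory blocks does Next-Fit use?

Next-Fit: [19,19,14] [33,9] [44] [44,12] [12,9,5,5] → 5 memory blocks.
Total size 225 MB; any packing needs at least ⌈225/64⌉ = 4 memory blocks.
An optimal packing achieves that bound: [44,19] [44,19] [33,14,12,5] [12,9,9,5] → 4 memory blocks.
Excess: 5 − 4 = 1.

1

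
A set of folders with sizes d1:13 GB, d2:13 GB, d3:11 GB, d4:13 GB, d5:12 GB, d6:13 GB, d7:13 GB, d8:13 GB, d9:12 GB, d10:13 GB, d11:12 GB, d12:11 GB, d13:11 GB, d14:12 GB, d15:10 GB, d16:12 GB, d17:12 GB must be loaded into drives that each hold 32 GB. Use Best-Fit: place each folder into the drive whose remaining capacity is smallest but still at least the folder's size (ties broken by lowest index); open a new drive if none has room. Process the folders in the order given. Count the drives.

9

d1 (13 GB) → drive 1 (remaining 19 GB)
d2 (13 GB) → drive 1 (remaining 6 GB)
d3 (11 GB) → drive 2 (remaining 21 GB)
d4 (13 GB) → drive 2 (remaining 8 GB)
d5 (12 GB) → drive 3 (remaining 20 GB)
d6 (13 GB) → drive 3 (remaining 7 GB)
d7 (13 GB) → drive 4 (remaining 19 GB)
d8 (13 GB) → drive 4 (remaining 6 GB)
d9 (12 GB) → drive 5 (remaining 20 GB)
d10 (13 GB) → drive 5 (remaining 7 GB)
d11 (12 GB) → drive 6 (remaining 20 GB)
d12 (11 GB) → drive 6 (remaining 9 GB)
d13 (11 GB) → drive 7 (remaining 21 GB)
d14 (12 GB) → drive 7 (remaining 9 GB)
d15 (10 GB) → drive 8 (remaining 22 GB)
d16 (12 GB) → drive 8 (remaining 10 GB)
d17 (12 GB) → drive 9 (remaining 20 GB)
Final drives: [13,13] [11,13] [12,13] [13,13] [12,13] [12,11] [11,12] [10,12] [12].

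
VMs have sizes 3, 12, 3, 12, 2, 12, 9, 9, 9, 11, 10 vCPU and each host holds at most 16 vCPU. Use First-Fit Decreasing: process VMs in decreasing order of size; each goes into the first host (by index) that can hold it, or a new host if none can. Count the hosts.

Sorted descending: 12, 12, 12, 11, 10, 9, 9, 9, 3, 3, 2.
host 1: place 12 vCPU, 4 vCPU left
host 2: place 12 vCPU, 4 vCPU left
host 3: place 12 vCPU, 4 vCPU left
host 4: place 11 vCPU, 5 vCPU left
host 5: place 10 vCPU, 6 vCPU left
host 6: place 9 vCPU, 7 vCPU left
host 7: place 9 vCPU, 7 vCPU left
host 8: place 9 vCPU, 7 vCPU left
host 1: place 3 vCPU, 1 vCPU left
host 2: place 3 vCPU, 1 vCPU left
host 3: place 2 vCPU, 2 vCPU left
Final hosts: [12,3] [12,3] [12,2] [11] [10] [9] [9] [9].

8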